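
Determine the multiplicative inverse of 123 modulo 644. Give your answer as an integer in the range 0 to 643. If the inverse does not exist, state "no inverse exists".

555

gcd(644, 123) by repeated division:
644 = 5×123 + 29
123 = 4×29 + 7
29 = 4×7 + 1
7 = 7×1 + 0
gcd = 1, so the inverse exists. Back-substitute:
1 = 29 − 4·7
1 = −4·123 + 17·29
1 = 17·644 − 89·123
Thus 123·(-89) ≡ 1 (mod 644); reducing, -89 mod 644 = 555.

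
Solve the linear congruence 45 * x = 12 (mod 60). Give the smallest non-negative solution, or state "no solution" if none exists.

no solution

gcd(45, 60):
60 = 1·45 + 15
45 = 3·15 + 0
gcd = 15, but 15 ∤ 12, so the congruence has no solution.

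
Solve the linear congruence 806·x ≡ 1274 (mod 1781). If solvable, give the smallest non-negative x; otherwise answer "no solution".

First find gcd(806, 1781):
1781 = 2×806 + 169
806 = 4×169 + 130
169 = 1×130 + 39
130 = 3×39 + 13
39 = 3×13 + 0
gcd = 13 and 13 | 1274, so solutions exist. Divide through by 13: 62x ≡ 98 (mod 137).
Now find 62⁻¹ mod 137:
137 = 2·62 + 13
62 = 4·13 + 10
13 = 1·10 + 3
10 = 3·3 + 1
3 = 3·1 + 0
Back-substitute:
1 = 10 − 3·3
1 = −3·13 + 4·10
1 = 4·62 − 19·13
1 = −19·137 + 42·62
So 62⁻¹ ≡ 42 (mod 137).
Then x ≡ 42·98 ≡ 6 (mod 137); the smallest non-negative solution is x = 6.

6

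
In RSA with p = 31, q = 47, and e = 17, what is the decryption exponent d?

893

φ(n) = (p−1)(q−1) = 30·46 = 1380.
Need d with 17·d ≡ 1 (mod 1380). Apply the extended Euclidean algorithm:
1380 = 81·17 + 3
17 = 5·3 + 2
3 = 1·2 + 1
2 = 2·1 + 0
Back-substitute:
1 = 3 − 2
1 = −17 + 6·3
1 = 6·1380 − 487·17
So 17·(-487) ≡ 1 (mod 1380), hence d ≡ -487 ≡ 893 (mod 1380).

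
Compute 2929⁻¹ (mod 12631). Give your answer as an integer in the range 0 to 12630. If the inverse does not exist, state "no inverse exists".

2540

Apply the Euclidean algorithm to 12631 and 2929:
12631 = 4×2929 + 915
2929 = 3×915 + 184
915 = 4×184 + 179
184 = 1×179 + 5
179 = 35×5 + 4
5 = 1×4 + 1
4 = 4×1 + 0
Since gcd(2929, 12631) = 1, back-substitute to write 1 as a combination:
1 = 5 − 4
1 = −179 + 36·5
1 = 36·184 − 37·179
1 = −37·915 + 184·184
1 = 184·2929 − 589·915
1 = −589·12631 + 2540·2929
So 2929·2540 ≡ 1 (mod 12631).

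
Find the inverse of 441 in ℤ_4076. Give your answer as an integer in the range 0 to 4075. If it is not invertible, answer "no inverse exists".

Extended Euclidean algorithm:
4076 = 9*441 + 107
441 = 4*107 + 13
107 = 8*13 + 3
13 = 4*3 + 1
3 = 3*1 + 0
The gcd is 1. Working backward:
1 = 13 − 4·3
1 = −4·107 + 33·13
1 = 33·441 − 136·107
1 = −136·4076 + 1257·441
So 441·1257 ≡ 1 (mod 4076).

1257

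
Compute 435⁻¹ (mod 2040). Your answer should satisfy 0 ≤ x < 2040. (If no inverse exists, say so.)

no inverse exists

Euclidean algorithm on 2040, 435:
2040 = 4·435 + 300
435 = 1·300 + 135
300 = 2·135 + 30
135 = 4·30 + 15
30 = 2·15 + 0
The gcd is 15, not 1, hence no inverse exists.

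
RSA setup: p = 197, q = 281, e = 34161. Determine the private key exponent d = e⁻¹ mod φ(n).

φ(n) = (p−1)(q−1) = 196·280 = 54880.
Need d with 34161·d ≡ 1 (mod 54880). Apply the extended Euclidean algorithm:
54880 = 1×34161 + 20719
34161 = 1×20719 + 13442
20719 = 1×13442 + 7277
13442 = 1×7277 + 6165
7277 = 1×6165 + 1112
6165 = 5×1112 + 605
1112 = 1×605 + 507
605 = 1×507 + 98
507 = 5×98 + 17
98 = 5×17 + 13
17 = 1×13 + 4
13 = 3×4 + 1
4 = 4×1 + 0
Back-substitute:
1 = 13 − 3·4
1 = −3·17 + 4·13
1 = 4·98 − 23·17
1 = −23·507 + 119·98
1 = 119·605 − 142·507
1 = −142·1112 + 261·605
1 = 261·6165 − 1447·1112
1 = −1447·7277 + 1708·6165
1 = 1708·13442 − 3155·7277
1 = −3155·20719 + 4863·13442
1 = 4863·34161 − 8018·20719
1 = −8018·54880 + 12881·34161
So 34161·12881 ≡ 1 (mod 54880), hence d = 12881.

12881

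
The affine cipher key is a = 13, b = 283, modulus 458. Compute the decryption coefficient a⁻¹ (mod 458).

Extended Euclidean algorithm:
458 = 35·13 + 3
13 = 4·3 + 1
3 = 3·1 + 0
Since gcd(13, 458) = 1, back-substitute to write 1 as a combination:
1 = 13 − 4·3
1 = −4·458 + 141·13
So 13·141 ≡ 1 (mod 458).

141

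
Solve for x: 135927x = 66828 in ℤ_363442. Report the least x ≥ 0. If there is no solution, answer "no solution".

First find gcd(135927, 363442):
363442 = 2·135927 + 91588
135927 = 1·91588 + 44339
91588 = 2·44339 + 2910
44339 = 15·2910 + 689
2910 = 4·689 + 154
689 = 4·154 + 73
154 = 2·73 + 8
73 = 9·8 + 1
8 = 8·1 + 0
gcd = 1, so a unique solution mod 363442 exists.
Back-substitute for the Bézout coefficients:
1 = 73 − 9·8
1 = −9·154 + 19·73
1 = 19·689 − 85·154
1 = −85·2910 + 359·689
1 = 359·44339 − 5470·2910
1 = −5470·91588 + 11299·44339
1 = 11299·135927 − 16769·91588
1 = −16769·363442 + 44837·135927
So 135927·(44837) ≡ 1 (mod 363442), giving 135927⁻¹ ≡ 44837.
x ≡ 135927⁻¹·66828 ≡ 44837·66828 ≡ 151188 (mod 363442).

151188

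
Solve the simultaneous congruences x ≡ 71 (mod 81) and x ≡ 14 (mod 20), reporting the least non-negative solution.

314

Write x = 71 + 81·k. Then 81·k ≡ 14 − 71 ≡ 3 (mod 20).
Need 81⁻¹ mod 20. Extended Euclid on (20, 1):
20 = 20×1 + 0
81⁻¹ ≡ 1 (mod 20), so k ≡ 1·3 ≡ 3 (mod 20).
x = 71 + 81·3 = 314.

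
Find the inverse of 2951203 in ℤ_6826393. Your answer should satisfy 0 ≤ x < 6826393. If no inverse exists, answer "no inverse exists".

Apply the Euclidean algorithm to 6826393 and 2951203:
6826393 = 2·2951203 + 923987
2951203 = 3·923987 + 179242
923987 = 5·179242 + 27777
179242 = 6·27777 + 12580
27777 = 2·12580 + 2617
12580 = 4·2617 + 2112
2617 = 1·2112 + 505
2112 = 4·505 + 92
505 = 5·92 + 45
92 = 2·45 + 2
45 = 22·2 + 1
2 = 2·1 + 0
The gcd is 1. Working backward:
1 = 45 − 22·2
1 = −22·92 + 45·45
1 = 45·505 − 247·92
1 = −247·2112 + 1033·505
1 = 1033·2617 − 1280·2112
1 = −1280·12580 + 6153·2617
1 = 6153·27777 − 13586·12580
1 = −13586·179242 + 87669·27777
1 = 87669·923987 − 451931·179242
1 = −451931·2951203 + 1443462·923987
1 = 1443462·6826393 − 3338855·2951203
Hence 2951203⁻¹ ≡ -3338855 ≡ 3487538 (mod 6826393).

3487538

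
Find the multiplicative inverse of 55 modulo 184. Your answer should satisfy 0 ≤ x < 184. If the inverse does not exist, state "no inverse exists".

Extended Euclidean algorithm:
184 = 3×55 + 19
55 = 2×19 + 17
19 = 1×17 + 2
17 = 8×2 + 1
2 = 2×1 + 0
Since gcd(55, 184) = 1, back-substitute to write 1 as a combination:
1 = 17 − 8·2
1 = −8·19 + 9·17
1 = 9·55 − 26·19
1 = −26·184 + 87·55
So 55·87 ≡ 1 (mod 184).

87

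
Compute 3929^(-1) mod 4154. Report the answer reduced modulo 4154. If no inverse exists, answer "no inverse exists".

Extended Euclidean algorithm:
4154 = 1·3929 + 225
3929 = 17·225 + 104
225 = 2·104 + 17
104 = 6·17 + 2
17 = 8·2 + 1
2 = 2·1 + 0
gcd = 1, so the inverse exists. Back-substitute:
1 = 17 − 8·2
1 = −8·104 + 49·17
1 = 49·225 − 106·104
1 = −106·3929 + 1851·225
1 = 1851·4154 − 1957·3929
Thus 3929·(-1957) ≡ 1 (mod 4154); reducing, -1957 mod 4154 = 2197.

2197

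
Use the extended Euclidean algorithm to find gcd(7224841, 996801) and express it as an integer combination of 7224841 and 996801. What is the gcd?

Repeated division:
7224841 = 7*996801 + 247234
996801 = 4*247234 + 7865
247234 = 31*7865 + 3419
7865 = 2*3419 + 1027
3419 = 3*1027 + 338
1027 = 3*338 + 13
338 = 26*13 + 0
gcd(7224841, 996801) = 13.
Working backward:
13 = 1027 − 3·338
13 = −3·3419 + 10·1027
13 = 10·7865 − 23·3419
13 = −23·247234 + 723·7865
13 = 723·996801 − 2915·247234
13 = −2915·7224841 + 21128·996801
So 13 = (-2915)·7224841 + (21128)·996801.

13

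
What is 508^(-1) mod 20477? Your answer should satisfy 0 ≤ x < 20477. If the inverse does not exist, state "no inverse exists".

gcd(20477, 508) by repeated division:
20477 = 40*508 + 157
508 = 3*157 + 37
157 = 4*37 + 9
37 = 4*9 + 1
9 = 9*1 + 0
Since gcd(508, 20477) = 1, back-substitute to write 1 as a combination:
1 = 37 − 4·9
1 = −4·157 + 17·37
1 = 17·508 − 55·157
1 = −55·20477 + 2217·508
So 508·2217 ≡ 1 (mod 20477).

2217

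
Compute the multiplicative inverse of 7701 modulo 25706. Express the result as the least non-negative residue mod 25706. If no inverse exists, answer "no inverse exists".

Extended Euclidean algorithm:
25706 = 3·7701 + 2603
7701 = 2·2603 + 2495
2603 = 1·2495 + 108
2495 = 23·108 + 11
108 = 9·11 + 9
11 = 1·9 + 2
9 = 4·2 + 1
2 = 2·1 + 0
gcd = 1, so the inverse exists. Back-substitute:
1 = 9 − 4·2
1 = −4·11 + 5·9
1 = 5·108 − 49·11
1 = −49·2495 + 1132·108
1 = 1132·2603 − 1181·2495
1 = −1181·7701 + 3494·2603
1 = 3494·25706 − 11663·7701
Thus 7701·(-11663) ≡ 1 (mod 25706); reducing, -11663 mod 25706 = 14043.

14043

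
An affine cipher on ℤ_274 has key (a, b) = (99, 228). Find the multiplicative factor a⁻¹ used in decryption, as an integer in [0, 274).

155

Apply the Euclidean algorithm to 274 and 99:
274 = 2×99 + 76
99 = 1×76 + 23
76 = 3×23 + 7
23 = 3×7 + 2
7 = 3×2 + 1
2 = 2×1 + 0
The gcd is 1. Working backward:
1 = 7 − 3·2
1 = −3·23 + 10·7
1 = 10·76 − 33·23
1 = −33·99 + 43·76
1 = 43·274 − 119·99
Thus 99·(-119) ≡ 1 (mod 274); reducing, -119 mod 274 = 155.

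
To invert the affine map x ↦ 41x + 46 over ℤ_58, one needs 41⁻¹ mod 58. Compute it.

17

gcd(58, 41) by repeated division:
58 = 1·41 + 17
41 = 2·17 + 7
17 = 2·7 + 3
7 = 2·3 + 1
3 = 3·1 + 0
gcd = 1, so the inverse exists. Back-substitute:
1 = 7 − 2·3
1 = −2·17 + 5·7
1 = 5·41 − 12·17
1 = −12·58 + 17·41
So 41·17 ≡ 1 (mod 58).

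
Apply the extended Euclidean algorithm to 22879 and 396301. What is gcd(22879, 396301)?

Euclidean algorithm:
396301 = 17×22879 + 7358
22879 = 3×7358 + 805
7358 = 9×805 + 113
805 = 7×113 + 14
113 = 8×14 + 1
14 = 14×1 + 0
gcd(22879, 396301) = 1.
Working backward:
1 = 113 − 8·14
1 = −8·805 + 57·113
1 = 57·7358 − 521·805
1 = −521·22879 + 1620·7358
1 = 1620·396301 − 28061·22879
So 1 = (1620)·396301 + (-28061)·22879.

1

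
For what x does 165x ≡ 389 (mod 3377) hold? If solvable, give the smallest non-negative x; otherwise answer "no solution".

no solution

gcd(165, 3377):
3377 = 20*165 + 77
165 = 2*77 + 11
77 = 7*11 + 0
gcd = 11, but 11 ∤ 389, so the congruence has no solution.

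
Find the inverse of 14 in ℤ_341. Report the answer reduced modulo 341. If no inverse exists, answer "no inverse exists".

Run Euclid on (341, 14):
341 = 24*14 + 5
14 = 2*5 + 4
5 = 1*4 + 1
4 = 4*1 + 0
The gcd is 1. Working backward:
1 = 5 − 4
1 = −14 + 3·5
1 = 3·341 − 73·14
So 14·(-73) ≡ 1 (mod 341), and -73 ≡ 268 (mod 341).

268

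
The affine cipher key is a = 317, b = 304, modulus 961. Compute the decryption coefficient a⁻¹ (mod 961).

gcd(961, 317) by repeated division:
961 = 3×317 + 10
317 = 31×10 + 7
10 = 1×7 + 3
7 = 2×3 + 1
3 = 3×1 + 0
gcd = 1, so the inverse exists. Back-substitute:
1 = 7 − 2·3
1 = −2·10 + 3·7
1 = 3·317 − 95·10
1 = −95·961 + 288·317
So 317·288 ≡ 1 (mod 961).

288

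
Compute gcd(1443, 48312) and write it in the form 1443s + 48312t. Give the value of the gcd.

Repeated division:
48312 = 33·1443 + 693
1443 = 2·693 + 57
693 = 12·57 + 9
57 = 6·9 + 3
9 = 3·3 + 0
gcd(1443, 48312) = 3.
Back-substituting:
3 = 57 − 6·9
3 = −6·693 + 73·57
3 = 73·1443 − 152·693
3 = −152·48312 + 5089·1443
So 3 = (-152)·48312 + (5089)·1443.

3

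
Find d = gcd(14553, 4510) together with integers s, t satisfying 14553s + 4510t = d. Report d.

Apply Euclid's algorithm to 14553 and 4510:
14553 = 3·4510 + 1023
4510 = 4·1023 + 418
1023 = 2·418 + 187
418 = 2·187 + 44
187 = 4·44 + 11
44 = 4·11 + 0
gcd(14553, 4510) = 11.
Back-substituting:
11 = 187 − 4·44
11 = −4·418 + 9·187
11 = 9·1023 − 22·418
11 = −22·4510 + 97·1023
11 = 97·14553 − 313·4510
So 11 = (97)·14553 + (-313)·4510.

11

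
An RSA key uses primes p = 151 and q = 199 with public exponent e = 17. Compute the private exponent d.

27953

φ(n) = (p−1)(q−1) = 150·198 = 29700.
Need d with 17·d ≡ 1 (mod 29700). Apply the extended Euclidean algorithm:
29700 = 1747·17 + 1
17 = 17·1 + 0
Back-substitute:
1 = 29700 − 1747·17
So 17·(-1747) ≡ 1 (mod 29700), hence d ≡ -1747 ≡ 27953 (mod 29700).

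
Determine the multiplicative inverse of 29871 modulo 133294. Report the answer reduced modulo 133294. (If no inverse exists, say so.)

Apply the Euclidean algorithm to 133294 and 29871:
133294 = 4*29871 + 13810
29871 = 2*13810 + 2251
13810 = 6*2251 + 304
2251 = 7*304 + 123
304 = 2*123 + 58
123 = 2*58 + 7
58 = 8*7 + 2
7 = 3*2 + 1
2 = 2*1 + 0
The gcd is 1. Working backward:
1 = 7 − 3·2
1 = −3·58 + 25·7
1 = 25·123 − 53·58
1 = −53·304 + 131·123
1 = 131·2251 − 970·304
1 = −970·13810 + 5951·2251
1 = 5951·29871 − 12872·13810
1 = −12872·133294 + 57439·29871
So 29871·57439 ≡ 1 (mod 133294).

57439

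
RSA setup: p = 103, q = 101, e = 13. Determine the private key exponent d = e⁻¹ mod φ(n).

6277

φ(n) = (p−1)(q−1) = 102·100 = 10200.
Need d with 13·d ≡ 1 (mod 10200). Apply the extended Euclidean algorithm:
10200 = 784*13 + 8
13 = 1*8 + 5
8 = 1*5 + 3
5 = 1*3 + 2
3 = 1*2 + 1
2 = 2*1 + 0
Back-substitute:
1 = 3 − 2
1 = −5 + 2·3
1 = 2·8 − 3·5
1 = −3·13 + 5·8
1 = 5·10200 − 3923·13
So 13·(-3923) ≡ 1 (mod 10200), hence d ≡ -3923 ≡ 6277 (mod 10200).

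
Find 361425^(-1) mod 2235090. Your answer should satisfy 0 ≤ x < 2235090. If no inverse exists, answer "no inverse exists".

Euclidean algorithm on 2235090, 361425:
2235090 = 6*361425 + 66540
361425 = 5*66540 + 28725
66540 = 2*28725 + 9090
28725 = 3*9090 + 1455
9090 = 6*1455 + 360
1455 = 4*360 + 15
360 = 24*15 + 0
The gcd is 15, not 1, hence no inverse exists.

no inverse exists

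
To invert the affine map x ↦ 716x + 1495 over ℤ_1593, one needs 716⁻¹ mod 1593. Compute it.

Extended Euclidean algorithm:
1593 = 2*716 + 161
716 = 4*161 + 72
161 = 2*72 + 17
72 = 4*17 + 4
17 = 4*4 + 1
4 = 4*1 + 0
Since gcd(716, 1593) = 1, back-substitute to write 1 as a combination:
1 = 17 − 4·4
1 = −4·72 + 17·17
1 = 17·161 − 38·72
1 = −38·716 + 169·161
1 = 169·1593 − 376·716
Hence 716⁻¹ ≡ -376 ≡ 1217 (mod 1593).

1217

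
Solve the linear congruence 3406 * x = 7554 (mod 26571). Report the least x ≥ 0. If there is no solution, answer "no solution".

16338

First find gcd(3406, 26571):
26571 = 7×3406 + 2729
3406 = 1×2729 + 677
2729 = 4×677 + 21
677 = 32×21 + 5
21 = 4×5 + 1
5 = 5×1 + 0
gcd = 1, so a unique solution mod 26571 exists.
Back-substitute for the Bézout coefficients:
1 = 21 − 4·5
1 = −4·677 + 129·21
1 = 129·2729 − 520·677
1 = −520·3406 + 649·2729
1 = 649·26571 − 5063·3406
So 3406·(-5063) ≡ 1 (mod 26571), giving 3406⁻¹ ≡ 21508.
x ≡ 3406⁻¹·7554 ≡ 21508·7554 ≡ 16338 (mod 26571).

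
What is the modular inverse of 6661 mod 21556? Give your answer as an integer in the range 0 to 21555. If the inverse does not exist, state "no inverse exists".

11333

Extended Euclidean algorithm:
21556 = 3×6661 + 1573
6661 = 4×1573 + 369
1573 = 4×369 + 97
369 = 3×97 + 78
97 = 1×78 + 19
78 = 4×19 + 2
19 = 9×2 + 1
2 = 2×1 + 0
Since gcd(6661, 21556) = 1, back-substitute to write 1 as a combination:
1 = 19 − 9·2
1 = −9·78 + 37·19
1 = 37·97 − 46·78
1 = −46·369 + 175·97
1 = 175·1573 − 746·369
1 = −746·6661 + 3159·1573
1 = 3159·21556 − 10223·6661
Thus 6661·(-10223) ≡ 1 (mod 21556); reducing, -10223 mod 21556 = 11333.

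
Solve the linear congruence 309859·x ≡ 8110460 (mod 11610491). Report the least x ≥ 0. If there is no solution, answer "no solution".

7645304

First find gcd(309859, 11610491):
11610491 = 37*309859 + 145708
309859 = 2*145708 + 18443
145708 = 7*18443 + 16607
18443 = 1*16607 + 1836
16607 = 9*1836 + 83
1836 = 22*83 + 10
83 = 8*10 + 3
10 = 3*3 + 1
3 = 3*1 + 0
gcd = 1, so a unique solution mod 11610491 exists.
Back-substitute for the Bézout coefficients:
1 = 10 − 3·3
1 = −3·83 + 25·10
1 = 25·1836 − 553·83
1 = −553·16607 + 5002·1836
1 = 5002·18443 − 5555·16607
1 = −5555·145708 + 43887·18443
1 = 43887·309859 − 93329·145708
1 = −93329·11610491 + 3497060·309859
So 309859·(3497060) ≡ 1 (mod 11610491), giving 309859⁻¹ ≡ 3497060.
x ≡ 309859⁻¹·8110460 ≡ 3497060·8110460 ≡ 7645304 (mod 11610491).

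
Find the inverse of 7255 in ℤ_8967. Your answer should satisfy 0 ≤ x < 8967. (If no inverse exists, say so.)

Run Euclid on (8967, 7255):
8967 = 1·7255 + 1712
7255 = 4·1712 + 407
1712 = 4·407 + 84
407 = 4·84 + 71
84 = 1·71 + 13
71 = 5·13 + 6
13 = 2·6 + 1
6 = 6·1 + 0
The gcd is 1. Working backward:
1 = 13 − 2·6
1 = −2·71 + 11·13
1 = 11·84 − 13·71
1 = −13·407 + 63·84
1 = 63·1712 − 265·407
1 = −265·7255 + 1123·1712
1 = 1123·8967 − 1388·7255
So 7255·(-1388) ≡ 1 (mod 8967), and -1388 ≡ 7579 (mod 8967).

7579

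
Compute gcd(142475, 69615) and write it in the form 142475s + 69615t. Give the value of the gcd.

Repeated division:
142475 = 2·69615 + 3245
69615 = 21·3245 + 1470
3245 = 2·1470 + 305
1470 = 4·305 + 250
305 = 1·250 + 55
250 = 4·55 + 30
55 = 1·30 + 25
30 = 1·25 + 5
25 = 5·5 + 0
gcd(142475, 69615) = 5.
Back-substituting:
5 = 30 − 25
5 = −55 + 2·30
5 = 2·250 − 9·55
5 = −9·305 + 11·250
5 = 11·1470 − 53·305
5 = −53·3245 + 117·1470
5 = 117·69615 − 2510·3245
5 = −2510·142475 + 5137·69615
So 5 = (-2510)·142475 + (5137)·69615.

5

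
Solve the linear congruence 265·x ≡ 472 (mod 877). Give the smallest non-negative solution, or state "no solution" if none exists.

First find gcd(265, 877):
877 = 3·265 + 82
265 = 3·82 + 19
82 = 4·19 + 6
19 = 3·6 + 1
6 = 6·1 + 0
gcd = 1, so a unique solution mod 877 exists.
Back-substitute for the Bézout coefficients:
1 = 19 − 3·6
1 = −3·82 + 13·19
1 = 13·265 − 42·82
1 = −42·877 + 139·265
So 265·(139) ≡ 1 (mod 877), giving 265⁻¹ ≡ 139.
x ≡ 265⁻¹·472 ≡ 139·472 ≡ 710 (mod 877).

710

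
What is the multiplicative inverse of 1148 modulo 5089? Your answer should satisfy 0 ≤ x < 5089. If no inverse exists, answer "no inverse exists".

no inverse exists

Compute gcd(1148, 5089):
5089 = 4*1148 + 497
1148 = 2*497 + 154
497 = 3*154 + 35
154 = 4*35 + 14
35 = 2*14 + 7
14 = 2*7 + 0
Since gcd = 7 > 1, 1148 is not a unit mod 5089.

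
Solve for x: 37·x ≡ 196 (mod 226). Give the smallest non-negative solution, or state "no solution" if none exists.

158

First find gcd(37, 226):
226 = 6×37 + 4
37 = 9×4 + 1
4 = 4×1 + 0
gcd = 1, so a unique solution mod 226 exists.
Back-substitute for the Bézout coefficients:
1 = 37 − 9·4
1 = −9·226 + 55·37
So 37·(55) ≡ 1 (mod 226), giving 37⁻¹ ≡ 55.
x ≡ 37⁻¹·196 ≡ 55·196 ≡ 158 (mod 226).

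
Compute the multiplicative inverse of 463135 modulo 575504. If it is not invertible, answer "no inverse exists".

135839

Apply the Euclidean algorithm to 575504 and 463135:
575504 = 1*463135 + 112369
463135 = 4*112369 + 13659
112369 = 8*13659 + 3097
13659 = 4*3097 + 1271
3097 = 2*1271 + 555
1271 = 2*555 + 161
555 = 3*161 + 72
161 = 2*72 + 17
72 = 4*17 + 4
17 = 4*4 + 1
4 = 4*1 + 0
Since gcd(463135, 575504) = 1, back-substitute to write 1 as a combination:
1 = 17 − 4·4
1 = −4·72 + 17·17
1 = 17·161 − 38·72
1 = −38·555 + 131·161
1 = 131·1271 − 300·555
1 = −300·3097 + 731·1271
1 = 731·13659 − 3224·3097
1 = −3224·112369 + 26523·13659
1 = 26523·463135 − 109316·112369
1 = −109316·575504 + 135839·463135
So 463135·135839 ≡ 1 (mod 575504).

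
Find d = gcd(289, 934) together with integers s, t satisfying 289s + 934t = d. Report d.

1

Euclidean algorithm:
934 = 3*289 + 67
289 = 4*67 + 21
67 = 3*21 + 4
21 = 5*4 + 1
4 = 4*1 + 0
gcd(289, 934) = 1.
Express as a combination:
1 = 21 − 5·4
1 = −5·67 + 16·21
1 = 16·289 − 69·67
1 = −69·934 + 223·289
So 1 = (-69)·934 + (223)·289.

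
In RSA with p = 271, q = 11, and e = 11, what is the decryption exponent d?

491

φ(n) = (p−1)(q−1) = 270·10 = 2700.
Need d with 11·d ≡ 1 (mod 2700). Apply the extended Euclidean algorithm:
2700 = 245*11 + 5
11 = 2*5 + 1
5 = 5*1 + 0
Back-substitute:
1 = 11 − 2·5
1 = −2·2700 + 491·11
So 11·491 ≡ 1 (mod 2700), hence d = 491.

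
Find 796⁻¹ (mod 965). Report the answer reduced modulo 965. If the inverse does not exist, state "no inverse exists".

Extended Euclidean algorithm:
965 = 1×796 + 169
796 = 4×169 + 120
169 = 1×120 + 49
120 = 2×49 + 22
49 = 2×22 + 5
22 = 4×5 + 2
5 = 2×2 + 1
2 = 2×1 + 0
The gcd is 1. Working backward:
1 = 5 − 2·2
1 = −2·22 + 9·5
1 = 9·49 − 20·22
1 = −20·120 + 49·49
1 = 49·169 − 69·120
1 = −69·796 + 325·169
1 = 325·965 − 394·796
Thus 796·(-394) ≡ 1 (mod 965); reducing, -394 mod 965 = 571.

571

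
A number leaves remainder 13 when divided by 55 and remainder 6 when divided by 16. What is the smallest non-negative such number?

838

Write x = 13 + 55·k. Then 55·k ≡ 6 − 13 ≡ 9 (mod 16).
Need 55⁻¹ mod 16. Extended Euclid on (16, 7):
16 = 2*7 + 2
7 = 3*2 + 1
2 = 2*1 + 0
Back-substitute:
1 = 7 − 3·2
1 = −3·16 + 7·7
55⁻¹ ≡ 7 (mod 16), so k ≡ 7·9 ≡ 15 (mod 16).
x = 13 + 55·15 = 838.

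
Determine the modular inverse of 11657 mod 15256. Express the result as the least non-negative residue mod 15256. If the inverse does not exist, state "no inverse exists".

13145

gcd(15256, 11657) by repeated division:
15256 = 1*11657 + 3599
11657 = 3*3599 + 860
3599 = 4*860 + 159
860 = 5*159 + 65
159 = 2*65 + 29
65 = 2*29 + 7
29 = 4*7 + 1
7 = 7*1 + 0
gcd = 1, so the inverse exists. Back-substitute:
1 = 29 − 4·7
1 = −4·65 + 9·29
1 = 9·159 − 22·65
1 = −22·860 + 119·159
1 = 119·3599 − 498·860
1 = −498·11657 + 1613·3599
1 = 1613·15256 − 2111·11657
Hence 11657⁻¹ ≡ -2111 ≡ 13145 (mod 15256).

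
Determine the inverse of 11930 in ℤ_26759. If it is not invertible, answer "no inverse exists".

18507

Run Euclid on (26759, 11930):
26759 = 2*11930 + 2899
11930 = 4*2899 + 334
2899 = 8*334 + 227
334 = 1*227 + 107
227 = 2*107 + 13
107 = 8*13 + 3
13 = 4*3 + 1
3 = 3*1 + 0
gcd = 1, so the inverse exists. Back-substitute:
1 = 13 − 4·3
1 = −4·107 + 33·13
1 = 33·227 − 70·107
1 = −70·334 + 103·227
1 = 103·2899 − 894·334
1 = −894·11930 + 3679·2899
1 = 3679·26759 − 8252·11930
Hence 11930⁻¹ ≡ -8252 ≡ 18507 (mod 26759).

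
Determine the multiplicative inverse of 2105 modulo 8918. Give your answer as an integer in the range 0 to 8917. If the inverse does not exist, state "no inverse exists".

2131

gcd(8918, 2105) by repeated division:
8918 = 4*2105 + 498
2105 = 4*498 + 113
498 = 4*113 + 46
113 = 2*46 + 21
46 = 2*21 + 4
21 = 5*4 + 1
4 = 4*1 + 0
Since gcd(2105, 8918) = 1, back-substitute to write 1 as a combination:
1 = 21 − 5·4
1 = −5·46 + 11·21
1 = 11·113 − 27·46
1 = −27·498 + 119·113
1 = 119·2105 − 503·498
1 = −503·8918 + 2131·2105
So 2105·2131 ≡ 1 (mod 8918).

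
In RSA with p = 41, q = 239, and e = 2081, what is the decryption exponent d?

φ(n) = (p−1)(q−1) = 40·238 = 9520.
Need d with 2081·d ≡ 1 (mod 9520). Apply the extended Euclidean algorithm:
9520 = 4·2081 + 1196
2081 = 1·1196 + 885
1196 = 1·885 + 311
885 = 2·311 + 263
311 = 1·263 + 48
263 = 5·48 + 23
48 = 2·23 + 2
23 = 11·2 + 1
2 = 2·1 + 0
Back-substitute:
1 = 23 − 11·2
1 = −11·48 + 23·23
1 = 23·263 − 126·48
1 = −126·311 + 149·263
1 = 149·885 − 424·311
1 = −424·1196 + 573·885
1 = 573·2081 − 997·1196
1 = −997·9520 + 4561·2081
So 2081·4561 ≡ 1 (mod 9520), hence d = 4561.

4561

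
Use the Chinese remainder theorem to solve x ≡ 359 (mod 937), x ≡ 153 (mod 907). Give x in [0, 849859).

220554

Write x = 359 + 937·k. Then 937·k ≡ 153 − 359 ≡ 701 (mod 907).
Need 937⁻¹ mod 907. Extended Euclid on (907, 30):
907 = 30*30 + 7
30 = 4*7 + 2
7 = 3*2 + 1
2 = 2*1 + 0
Back-substitute:
1 = 7 − 3·2
1 = −3·30 + 13·7
1 = 13·907 − 393·30
937⁻¹ ≡ 514 (mod 907), so k ≡ 514·701 ≡ 235 (mod 907).
x = 359 + 937·235 = 220554.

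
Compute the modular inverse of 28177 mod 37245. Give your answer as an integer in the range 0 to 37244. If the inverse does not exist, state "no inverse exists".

Extended Euclidean algorithm:
37245 = 1×28177 + 9068
28177 = 3×9068 + 973
9068 = 9×973 + 311
973 = 3×311 + 40
311 = 7×40 + 31
40 = 1×31 + 9
31 = 3×9 + 4
9 = 2×4 + 1
4 = 4×1 + 0
gcd = 1, so the inverse exists. Back-substitute:
1 = 9 − 2·4
1 = −2·31 + 7·9
1 = 7·40 − 9·31
1 = −9·311 + 70·40
1 = 70·973 − 219·311
1 = −219·9068 + 2041·973
1 = 2041·28177 − 6342·9068
1 = −6342·37245 + 8383·28177
So 28177·8383 ≡ 1 (mod 37245).

8383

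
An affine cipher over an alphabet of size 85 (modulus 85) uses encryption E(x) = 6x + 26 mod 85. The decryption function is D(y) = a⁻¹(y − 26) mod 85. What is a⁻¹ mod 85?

gcd(85, 6) by repeated division:
85 = 14*6 + 1
6 = 6*1 + 0
Since gcd(6, 85) = 1, back-substitute to write 1 as a combination:
1 = 85 − 14·6
Hence 6⁻¹ ≡ -14 ≡ 71 (mod 85).

71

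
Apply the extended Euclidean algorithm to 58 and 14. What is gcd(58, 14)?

Repeated division:
58 = 4·14 + 2
14 = 7·2 + 0
gcd(58, 14) = 2.
Back-substituting:
2 = 58 − 4·14
So 2 = (1)·58 + (-4)·14.

2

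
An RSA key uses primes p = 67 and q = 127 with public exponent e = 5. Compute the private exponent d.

φ(n) = (p−1)(q−1) = 66·126 = 8316.
Need d with 5·d ≡ 1 (mod 8316). Apply the extended Euclidean algorithm:
8316 = 1663*5 + 1
5 = 5*1 + 0
Back-substitute:
1 = 8316 − 1663·5
So 5·(-1663) ≡ 1 (mod 8316), hence d ≡ -1663 ≡ 6653 (mod 8316).

6653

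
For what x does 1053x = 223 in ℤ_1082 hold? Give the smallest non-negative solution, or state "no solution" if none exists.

1037

First find gcd(1053, 1082):
1082 = 1*1053 + 29
1053 = 36*29 + 9
29 = 3*9 + 2
9 = 4*2 + 1
2 = 2*1 + 0
gcd = 1, so a unique solution mod 1082 exists.
Back-substitute for the Bézout coefficients:
1 = 9 − 4·2
1 = −4·29 + 13·9
1 = 13·1053 − 472·29
1 = −472·1082 + 485·1053
So 1053·(485) ≡ 1 (mod 1082), giving 1053⁻¹ ≡ 485.
x ≡ 1053⁻¹·223 ≡ 485·223 ≡ 1037 (mod 1082).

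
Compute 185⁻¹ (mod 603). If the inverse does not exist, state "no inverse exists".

Extended Euclidean algorithm:
603 = 3·185 + 48
185 = 3·48 + 41
48 = 1·41 + 7
41 = 5·7 + 6
7 = 1·6 + 1
6 = 6·1 + 0
Since gcd(185, 603) = 1, back-substitute to write 1 as a combination:
1 = 7 − 6
1 = −41 + 6·7
1 = 6·48 − 7·41
1 = −7·185 + 27·48
1 = 27·603 − 88·185
Thus 185·(-88) ≡ 1 (mod 603); reducing, -88 mod 603 = 515.

515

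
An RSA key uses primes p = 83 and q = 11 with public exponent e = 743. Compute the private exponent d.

607

φ(n) = (p−1)(q−1) = 82·10 = 820.
Need d with 743·d ≡ 1 (mod 820). Apply the extended Euclidean algorithm:
820 = 1×743 + 77
743 = 9×77 + 50
77 = 1×50 + 27
50 = 1×27 + 23
27 = 1×23 + 4
23 = 5×4 + 3
4 = 1×3 + 1
3 = 3×1 + 0
Back-substitute:
1 = 4 − 3
1 = −23 + 6·4
1 = 6·27 − 7·23
1 = −7·50 + 13·27
1 = 13·77 − 20·50
1 = −20·743 + 193·77
1 = 193·820 − 213·743
So 743·(-213) ≡ 1 (mod 820), hence d ≡ -213 ≡ 607 (mod 820).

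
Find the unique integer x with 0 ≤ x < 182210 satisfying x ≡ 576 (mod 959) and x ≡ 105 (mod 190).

11125

Write x = 576 + 959·k. Then 959·k ≡ 105 − 576 ≡ 99 (mod 190).
Need 959⁻¹ mod 190. Extended Euclid on (190, 9):
190 = 21×9 + 1
9 = 9×1 + 0
Back-substitute:
1 = 190 − 21·9
959⁻¹ ≡ 169 (mod 190), so k ≡ 169·99 ≡ 11 (mod 190).
x = 576 + 959·11 = 11125.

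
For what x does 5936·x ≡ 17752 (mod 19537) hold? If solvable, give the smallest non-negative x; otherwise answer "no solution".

First find gcd(5936, 19537):
19537 = 3·5936 + 1729
5936 = 3·1729 + 749
1729 = 2·749 + 231
749 = 3·231 + 56
231 = 4·56 + 7
56 = 8·7 + 0
gcd = 7 and 7 | 17752, so solutions exist. Divide through by 7: 848x ≡ 2536 (mod 2791).
Now find 848⁻¹ mod 2791:
2791 = 3·848 + 247
848 = 3·247 + 107
247 = 2·107 + 33
107 = 3·33 + 8
33 = 4·8 + 1
8 = 8·1 + 0
Back-substitute:
1 = 33 − 4·8
1 = −4·107 + 13·33
1 = 13·247 − 30·107
1 = −30·848 + 103·247
1 = 103·2791 − 339·848
So 848·(-339) ≡ 1 (mod 2791), i.e. 848⁻¹ ≡ 2452.
Then x ≡ 2452·2536 ≡ 2715 (mod 2791); the smallest non-negative solution is x = 2715.

2715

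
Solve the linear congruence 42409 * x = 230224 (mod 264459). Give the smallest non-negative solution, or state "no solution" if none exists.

First find gcd(42409, 264459):
264459 = 6×42409 + 10005
42409 = 4×10005 + 2389
10005 = 4×2389 + 449
2389 = 5×449 + 144
449 = 3×144 + 17
144 = 8×17 + 8
17 = 2×8 + 1
8 = 8×1 + 0
gcd = 1, so a unique solution mod 264459 exists.
Back-substitute for the Bézout coefficients:
1 = 17 − 2·8
1 = −2·144 + 17·17
1 = 17·449 − 53·144
1 = −53·2389 + 282·449
1 = 282·10005 − 1181·2389
1 = −1181·42409 + 5006·10005
1 = 5006·264459 − 31217·42409
So 42409·(-31217) ≡ 1 (mod 264459), giving 42409⁻¹ ≡ 233242.
x ≡ 42409⁻¹·230224 ≡ 233242·230224 ≡ 35176 (mod 264459).

35176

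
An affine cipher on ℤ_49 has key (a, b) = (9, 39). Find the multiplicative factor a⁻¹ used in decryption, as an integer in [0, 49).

11

gcd(49, 9) by repeated division:
49 = 5·9 + 4
9 = 2·4 + 1
4 = 4·1 + 0
Since gcd(9, 49) = 1, back-substitute to write 1 as a combination:
1 = 9 − 2·4
1 = −2·49 + 11·9
So 9·11 ≡ 1 (mod 49).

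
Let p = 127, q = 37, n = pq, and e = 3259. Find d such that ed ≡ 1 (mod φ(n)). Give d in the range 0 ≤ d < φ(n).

φ(n) = (p−1)(q−1) = 126·36 = 4536.
Need d with 3259·d ≡ 1 (mod 4536). Apply the extended Euclidean algorithm:
4536 = 1*3259 + 1277
3259 = 2*1277 + 705
1277 = 1*705 + 572
705 = 1*572 + 133
572 = 4*133 + 40
133 = 3*40 + 13
40 = 3*13 + 1
13 = 13*1 + 0
Back-substitute:
1 = 40 − 3·13
1 = −3·133 + 10·40
1 = 10·572 − 43·133
1 = −43·705 + 53·572
1 = 53·1277 − 96·705
1 = −96·3259 + 245·1277
1 = 245·4536 − 341·3259
So 3259·(-341) ≡ 1 (mod 4536), hence d ≡ -341 ≡ 4195 (mod 4536).

4195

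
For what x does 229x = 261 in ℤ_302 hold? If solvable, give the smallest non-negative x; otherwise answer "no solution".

195

First find gcd(229, 302):
302 = 1*229 + 73
229 = 3*73 + 10
73 = 7*10 + 3
10 = 3*3 + 1
3 = 3*1 + 0
gcd = 1, so a unique solution mod 302 exists.
Back-substitute for the Bézout coefficients:
1 = 10 − 3·3
1 = −3·73 + 22·10
1 = 22·229 − 69·73
1 = −69·302 + 91·229
So 229·(91) ≡ 1 (mod 302), giving 229⁻¹ ≡ 91.
x ≡ 229⁻¹·261 ≡ 91·261 ≡ 195 (mod 302).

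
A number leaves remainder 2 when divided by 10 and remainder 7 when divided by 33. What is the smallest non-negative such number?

172

Write x = 2 + 10·k. Then 10·k ≡ 7 − 2 ≡ 5 (mod 33).
Need 10⁻¹ mod 33. Extended Euclid on (33, 10):
33 = 3·10 + 3
10 = 3·3 + 1
3 = 3·1 + 0
Back-substitute:
1 = 10 − 3·3
1 = −3·33 + 10·10
10⁻¹ ≡ 10 (mod 33), so k ≡ 10·5 ≡ 17 (mod 33).
x = 2 + 10·17 = 172.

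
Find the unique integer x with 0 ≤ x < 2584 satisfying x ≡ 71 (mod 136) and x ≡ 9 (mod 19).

1567

Write x = 71 + 136·k. Then 136·k ≡ 9 − 71 ≡ 14 (mod 19).
Need 136⁻¹ mod 19. Extended Euclid on (19, 3):
19 = 6*3 + 1
3 = 3*1 + 0
Back-substitute:
1 = 19 − 6·3
136⁻¹ ≡ 13 (mod 19), so k ≡ 13·14 ≡ 11 (mod 19).
x = 71 + 136·11 = 1567.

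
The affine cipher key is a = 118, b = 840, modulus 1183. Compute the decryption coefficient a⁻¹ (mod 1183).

Run Euclid on (1183, 118):
1183 = 10*118 + 3
118 = 39*3 + 1
3 = 3*1 + 0
Since gcd(118, 1183) = 1, back-substitute to write 1 as a combination:
1 = 118 − 39·3
1 = −39·1183 + 391·118
So 118·391 ≡ 1 (mod 1183).

391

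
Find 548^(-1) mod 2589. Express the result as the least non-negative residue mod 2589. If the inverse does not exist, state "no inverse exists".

1526

Apply the Euclidean algorithm to 2589 and 548:
2589 = 4*548 + 397
548 = 1*397 + 151
397 = 2*151 + 95
151 = 1*95 + 56
95 = 1*56 + 39
56 = 1*39 + 17
39 = 2*17 + 5
17 = 3*5 + 2
5 = 2*2 + 1
2 = 2*1 + 0
gcd = 1, so the inverse exists. Back-substitute:
1 = 5 − 2·2
1 = −2·17 + 7·5
1 = 7·39 − 16·17
1 = −16·56 + 23·39
1 = 23·95 − 39·56
1 = −39·151 + 62·95
1 = 62·397 − 163·151
1 = −163·548 + 225·397
1 = 225·2589 − 1063·548
So 548·(-1063) ≡ 1 (mod 2589), and -1063 ≡ 1526 (mod 2589).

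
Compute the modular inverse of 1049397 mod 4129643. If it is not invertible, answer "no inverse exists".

928220

Apply the Euclidean algorithm to 4129643 and 1049397:
4129643 = 3·1049397 + 981452
1049397 = 1·981452 + 67945
981452 = 14·67945 + 30222
67945 = 2·30222 + 7501
30222 = 4·7501 + 218
7501 = 34·218 + 89
218 = 2·89 + 40
89 = 2·40 + 9
40 = 4·9 + 4
9 = 2·4 + 1
4 = 4·1 + 0
Since gcd(1049397, 4129643) = 1, back-substitute to write 1 as a combination:
1 = 9 − 2·4
1 = −2·40 + 9·9
1 = 9·89 − 20·40
1 = −20·218 + 49·89
1 = 49·7501 − 1686·218
1 = −1686·30222 + 6793·7501
1 = 6793·67945 − 15272·30222
1 = −15272·981452 + 220601·67945
1 = 220601·1049397 − 235873·981452
1 = −235873·4129643 + 928220·1049397
So 1049397·928220 ≡ 1 (mod 4129643).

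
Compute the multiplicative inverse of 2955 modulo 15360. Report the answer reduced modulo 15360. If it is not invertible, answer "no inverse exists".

no inverse exists

Euclidean algorithm on 15360, 2955:
15360 = 5×2955 + 585
2955 = 5×585 + 30
585 = 19×30 + 15
30 = 2×15 + 0
gcd(2955, 15360) = 15 ≠ 1, so 2955 has no multiplicative inverse modulo 15360.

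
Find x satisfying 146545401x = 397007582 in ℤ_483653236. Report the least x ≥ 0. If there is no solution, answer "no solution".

First find gcd(146545401, 483653236):
483653236 = 3*146545401 + 44017033
146545401 = 3*44017033 + 14494302
44017033 = 3*14494302 + 534127
14494302 = 27*534127 + 72873
534127 = 7*72873 + 24016
72873 = 3*24016 + 825
24016 = 29*825 + 91
825 = 9*91 + 6
91 = 15*6 + 1
6 = 6*1 + 0
gcd = 1, so a unique solution mod 483653236 exists.
Back-substitute for the Bézout coefficients:
1 = 91 − 15·6
1 = −15·825 + 136·91
1 = 136·24016 − 3959·825
1 = −3959·72873 + 12013·24016
1 = 12013·534127 − 88050·72873
1 = −88050·14494302 + 2389363·534127
1 = 2389363·44017033 − 7256139·14494302
1 = −7256139·146545401 + 24157780·44017033
1 = 24157780·483653236 − 79729479·146545401
So 146545401·(-79729479) ≡ 1 (mod 483653236), giving 146545401⁻¹ ≡ 403923757.
x ≡ 146545401⁻¹·397007582 ≡ 403923757·397007582 ≡ 219951866 (mod 483653236).

219951866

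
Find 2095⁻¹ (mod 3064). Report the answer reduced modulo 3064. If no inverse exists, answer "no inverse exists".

gcd(3064, 2095) by repeated division:
3064 = 1*2095 + 969
2095 = 2*969 + 157
969 = 6*157 + 27
157 = 5*27 + 22
27 = 1*22 + 5
22 = 4*5 + 2
5 = 2*2 + 1
2 = 2*1 + 0
gcd = 1, so the inverse exists. Back-substitute:
1 = 5 − 2·2
1 = −2·22 + 9·5
1 = 9·27 − 11·22
1 = −11·157 + 64·27
1 = 64·969 − 395·157
1 = −395·2095 + 854·969
1 = 854·3064 − 1249·2095
Hence 2095⁻¹ ≡ -1249 ≡ 1815 (mod 3064).

1815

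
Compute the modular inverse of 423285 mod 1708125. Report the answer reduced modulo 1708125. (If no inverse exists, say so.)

Euclidean algorithm on 1708125, 423285:
1708125 = 4×423285 + 14985
423285 = 28×14985 + 3705
14985 = 4×3705 + 165
3705 = 22×165 + 75
165 = 2×75 + 15
75 = 5×15 + 0
gcd(423285, 1708125) = 15 ≠ 1, so 423285 has no multiplicative inverse modulo 1708125.

no inverse exists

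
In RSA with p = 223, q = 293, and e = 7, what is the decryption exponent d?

φ(n) = (p−1)(q−1) = 222·292 = 64824.
Need d with 7·d ≡ 1 (mod 64824). Apply the extended Euclidean algorithm:
64824 = 9260*7 + 4
7 = 1*4 + 3
4 = 1*3 + 1
3 = 3*1 + 0
Back-substitute:
1 = 4 − 3
1 = −7 + 2·4
1 = 2·64824 − 18521·7
So 7·(-18521) ≡ 1 (mod 64824), hence d ≡ -18521 ≡ 46303 (mod 64824).

46303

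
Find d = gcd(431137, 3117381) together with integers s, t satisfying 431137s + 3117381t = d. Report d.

1

Repeated division:
3117381 = 7×431137 + 99422
431137 = 4×99422 + 33449
99422 = 2×33449 + 32524
33449 = 1×32524 + 925
32524 = 35×925 + 149
925 = 6×149 + 31
149 = 4×31 + 25
31 = 1×25 + 6
25 = 4×6 + 1
6 = 6×1 + 0
gcd(431137, 3117381) = 1.
Back-substituting:
1 = 25 − 4·6
1 = −4·31 + 5·25
1 = 5·149 − 24·31
1 = −24·925 + 149·149
1 = 149·32524 − 5239·925
1 = −5239·33449 + 5388·32524
1 = 5388·99422 − 16015·33449
1 = −16015·431137 + 69448·99422
1 = 69448·3117381 − 502151·431137
So 1 = (69448)·3117381 + (-502151)·431137.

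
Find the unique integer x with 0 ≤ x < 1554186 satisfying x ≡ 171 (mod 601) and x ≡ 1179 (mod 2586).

1301937

Write x = 171 + 601·k. Then 601·k ≡ 1179 − 171 ≡ 1008 (mod 2586).
Need 601⁻¹ mod 2586. Extended Euclid on (2586, 601):
2586 = 4*601 + 182
601 = 3*182 + 55
182 = 3*55 + 17
55 = 3*17 + 4
17 = 4*4 + 1
4 = 4*1 + 0
Back-substitute:
1 = 17 − 4·4
1 = −4·55 + 13·17
1 = 13·182 − 43·55
1 = −43·601 + 142·182
1 = 142·2586 − 611·601
601⁻¹ ≡ 1975 (mod 2586), so k ≡ 1975·1008 ≡ 2166 (mod 2586).
x = 171 + 601·2166 = 1301937.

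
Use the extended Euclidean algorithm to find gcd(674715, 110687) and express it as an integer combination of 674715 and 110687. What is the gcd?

Repeated division:
674715 = 6*110687 + 10593
110687 = 10*10593 + 4757
10593 = 2*4757 + 1079
4757 = 4*1079 + 441
1079 = 2*441 + 197
441 = 2*197 + 47
197 = 4*47 + 9
47 = 5*9 + 2
9 = 4*2 + 1
2 = 2*1 + 0
gcd(674715, 110687) = 1.
Express as a combination:
1 = 9 − 4·2
1 = −4·47 + 21·9
1 = 21·197 − 88·47
1 = −88·441 + 197·197
1 = 197·1079 − 482·441
1 = −482·4757 + 2125·1079
1 = 2125·10593 − 4732·4757
1 = −4732·110687 + 49445·10593
1 = 49445·674715 − 301402·110687
So 1 = (49445)·674715 + (-301402)·110687.

1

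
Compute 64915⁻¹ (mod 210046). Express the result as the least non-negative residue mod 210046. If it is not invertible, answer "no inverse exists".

Run Euclid on (210046, 64915):
210046 = 3*64915 + 15301
64915 = 4*15301 + 3711
15301 = 4*3711 + 457
3711 = 8*457 + 55
457 = 8*55 + 17
55 = 3*17 + 4
17 = 4*4 + 1
4 = 4*1 + 0
The gcd is 1. Working backward:
1 = 17 − 4·4
1 = −4·55 + 13·17
1 = 13·457 − 108·55
1 = −108·3711 + 877·457
1 = 877·15301 − 3616·3711
1 = −3616·64915 + 15341·15301
1 = 15341·210046 − 49639·64915
Thus 64915·(-49639) ≡ 1 (mod 210046); reducing, -49639 mod 210046 = 160407.

160407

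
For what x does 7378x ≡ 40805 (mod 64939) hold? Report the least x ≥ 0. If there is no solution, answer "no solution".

gcd(7378, 64939):
64939 = 8·7378 + 5915
7378 = 1·5915 + 1463
5915 = 4·1463 + 63
1463 = 23·63 + 14
63 = 4·14 + 7
14 = 2·7 + 0
gcd = 7, but 7 ∤ 40805, so the congruence has no solution.

no solution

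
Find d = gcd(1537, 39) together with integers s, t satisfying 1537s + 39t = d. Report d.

1

Euclidean algorithm:
1537 = 39×39 + 16
39 = 2×16 + 7
16 = 2×7 + 2
7 = 3×2 + 1
2 = 2×1 + 0
gcd(1537, 39) = 1.
Working backward:
1 = 7 − 3·2
1 = −3·16 + 7·7
1 = 7·39 − 17·16
1 = −17·1537 + 670·39
So 1 = (-17)·1537 + (670)·39.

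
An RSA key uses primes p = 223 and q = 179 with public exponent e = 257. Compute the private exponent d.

φ(n) = (p−1)(q−1) = 222·178 = 39516.
Need d with 257·d ≡ 1 (mod 39516). Apply the extended Euclidean algorithm:
39516 = 153*257 + 195
257 = 1*195 + 62
195 = 3*62 + 9
62 = 6*9 + 8
9 = 1*8 + 1
8 = 8*1 + 0
Back-substitute:
1 = 9 − 8
1 = −62 + 7·9
1 = 7·195 − 22·62
1 = −22·257 + 29·195
1 = 29·39516 − 4459·257
So 257·(-4459) ≡ 1 (mod 39516), hence d ≡ -4459 ≡ 35057 (mod 39516).

35057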